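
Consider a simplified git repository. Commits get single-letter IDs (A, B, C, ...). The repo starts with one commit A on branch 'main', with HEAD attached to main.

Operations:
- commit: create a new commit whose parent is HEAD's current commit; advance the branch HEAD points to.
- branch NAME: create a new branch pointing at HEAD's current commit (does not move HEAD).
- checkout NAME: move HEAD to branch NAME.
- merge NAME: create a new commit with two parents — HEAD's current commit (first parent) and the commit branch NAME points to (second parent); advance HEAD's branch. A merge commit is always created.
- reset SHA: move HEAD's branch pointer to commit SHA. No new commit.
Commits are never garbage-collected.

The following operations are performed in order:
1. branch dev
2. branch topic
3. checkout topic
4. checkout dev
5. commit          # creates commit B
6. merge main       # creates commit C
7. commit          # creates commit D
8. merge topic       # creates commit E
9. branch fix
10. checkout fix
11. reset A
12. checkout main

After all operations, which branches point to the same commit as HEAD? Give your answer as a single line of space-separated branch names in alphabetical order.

After op 1 (branch): HEAD=main@A [dev=A main=A]
After op 2 (branch): HEAD=main@A [dev=A main=A topic=A]
After op 3 (checkout): HEAD=topic@A [dev=A main=A topic=A]
After op 4 (checkout): HEAD=dev@A [dev=A main=A topic=A]
After op 5 (commit): HEAD=dev@B [dev=B main=A topic=A]
After op 6 (merge): HEAD=dev@C [dev=C main=A topic=A]
After op 7 (commit): HEAD=dev@D [dev=D main=A topic=A]
After op 8 (merge): HEAD=dev@E [dev=E main=A topic=A]
After op 9 (branch): HEAD=dev@E [dev=E fix=E main=A topic=A]
After op 10 (checkout): HEAD=fix@E [dev=E fix=E main=A topic=A]
After op 11 (reset): HEAD=fix@A [dev=E fix=A main=A topic=A]
After op 12 (checkout): HEAD=main@A [dev=E fix=A main=A topic=A]

Answer: fix main topic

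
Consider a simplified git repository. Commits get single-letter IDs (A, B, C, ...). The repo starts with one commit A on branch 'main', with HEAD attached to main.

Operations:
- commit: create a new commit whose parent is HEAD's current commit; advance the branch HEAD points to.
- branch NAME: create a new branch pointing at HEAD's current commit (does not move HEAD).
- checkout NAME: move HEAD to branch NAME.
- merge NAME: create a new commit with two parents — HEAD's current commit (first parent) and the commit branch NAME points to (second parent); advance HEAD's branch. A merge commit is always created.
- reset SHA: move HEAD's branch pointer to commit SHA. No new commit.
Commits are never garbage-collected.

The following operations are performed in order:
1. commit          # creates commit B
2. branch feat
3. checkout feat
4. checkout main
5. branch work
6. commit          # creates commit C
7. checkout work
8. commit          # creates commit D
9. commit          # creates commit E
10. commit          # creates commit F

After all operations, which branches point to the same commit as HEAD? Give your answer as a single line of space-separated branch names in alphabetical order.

Answer: work

Derivation:
After op 1 (commit): HEAD=main@B [main=B]
After op 2 (branch): HEAD=main@B [feat=B main=B]
After op 3 (checkout): HEAD=feat@B [feat=B main=B]
After op 4 (checkout): HEAD=main@B [feat=B main=B]
After op 5 (branch): HEAD=main@B [feat=B main=B work=B]
After op 6 (commit): HEAD=main@C [feat=B main=C work=B]
After op 7 (checkout): HEAD=work@B [feat=B main=C work=B]
After op 8 (commit): HEAD=work@D [feat=B main=C work=D]
After op 9 (commit): HEAD=work@E [feat=B main=C work=E]
After op 10 (commit): HEAD=work@F [feat=B main=C work=F]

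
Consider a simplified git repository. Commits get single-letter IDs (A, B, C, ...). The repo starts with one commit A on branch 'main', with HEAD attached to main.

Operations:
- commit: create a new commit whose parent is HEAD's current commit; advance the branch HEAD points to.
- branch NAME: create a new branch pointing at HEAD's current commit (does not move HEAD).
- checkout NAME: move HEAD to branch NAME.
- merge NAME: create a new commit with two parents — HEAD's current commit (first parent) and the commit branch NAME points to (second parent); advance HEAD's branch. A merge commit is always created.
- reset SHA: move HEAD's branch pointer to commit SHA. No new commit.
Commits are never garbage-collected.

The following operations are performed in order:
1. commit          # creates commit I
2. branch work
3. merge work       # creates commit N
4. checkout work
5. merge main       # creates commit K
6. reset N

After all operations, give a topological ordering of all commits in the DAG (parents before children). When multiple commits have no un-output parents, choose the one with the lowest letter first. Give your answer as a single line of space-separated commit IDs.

After op 1 (commit): HEAD=main@I [main=I]
After op 2 (branch): HEAD=main@I [main=I work=I]
After op 3 (merge): HEAD=main@N [main=N work=I]
After op 4 (checkout): HEAD=work@I [main=N work=I]
After op 5 (merge): HEAD=work@K [main=N work=K]
After op 6 (reset): HEAD=work@N [main=N work=N]
commit A: parents=[]
commit I: parents=['A']
commit K: parents=['I', 'N']
commit N: parents=['I', 'I']

Answer: A I N K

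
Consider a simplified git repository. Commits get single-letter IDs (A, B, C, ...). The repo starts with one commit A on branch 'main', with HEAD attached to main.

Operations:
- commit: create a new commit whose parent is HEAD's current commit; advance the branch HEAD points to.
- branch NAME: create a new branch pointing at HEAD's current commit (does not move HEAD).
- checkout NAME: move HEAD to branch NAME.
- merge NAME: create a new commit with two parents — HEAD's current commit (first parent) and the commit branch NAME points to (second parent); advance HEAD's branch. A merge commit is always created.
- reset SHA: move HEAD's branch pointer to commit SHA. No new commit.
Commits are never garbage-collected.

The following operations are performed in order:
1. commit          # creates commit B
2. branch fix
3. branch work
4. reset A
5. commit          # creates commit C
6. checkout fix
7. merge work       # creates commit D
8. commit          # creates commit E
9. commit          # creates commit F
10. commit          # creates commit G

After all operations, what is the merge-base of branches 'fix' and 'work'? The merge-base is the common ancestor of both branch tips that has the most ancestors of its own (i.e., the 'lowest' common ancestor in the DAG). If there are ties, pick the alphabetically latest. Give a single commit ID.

Answer: B

Derivation:
After op 1 (commit): HEAD=main@B [main=B]
After op 2 (branch): HEAD=main@B [fix=B main=B]
After op 3 (branch): HEAD=main@B [fix=B main=B work=B]
After op 4 (reset): HEAD=main@A [fix=B main=A work=B]
After op 5 (commit): HEAD=main@C [fix=B main=C work=B]
After op 6 (checkout): HEAD=fix@B [fix=B main=C work=B]
After op 7 (merge): HEAD=fix@D [fix=D main=C work=B]
After op 8 (commit): HEAD=fix@E [fix=E main=C work=B]
After op 9 (commit): HEAD=fix@F [fix=F main=C work=B]
After op 10 (commit): HEAD=fix@G [fix=G main=C work=B]
ancestors(fix=G): ['A', 'B', 'D', 'E', 'F', 'G']
ancestors(work=B): ['A', 'B']
common: ['A', 'B']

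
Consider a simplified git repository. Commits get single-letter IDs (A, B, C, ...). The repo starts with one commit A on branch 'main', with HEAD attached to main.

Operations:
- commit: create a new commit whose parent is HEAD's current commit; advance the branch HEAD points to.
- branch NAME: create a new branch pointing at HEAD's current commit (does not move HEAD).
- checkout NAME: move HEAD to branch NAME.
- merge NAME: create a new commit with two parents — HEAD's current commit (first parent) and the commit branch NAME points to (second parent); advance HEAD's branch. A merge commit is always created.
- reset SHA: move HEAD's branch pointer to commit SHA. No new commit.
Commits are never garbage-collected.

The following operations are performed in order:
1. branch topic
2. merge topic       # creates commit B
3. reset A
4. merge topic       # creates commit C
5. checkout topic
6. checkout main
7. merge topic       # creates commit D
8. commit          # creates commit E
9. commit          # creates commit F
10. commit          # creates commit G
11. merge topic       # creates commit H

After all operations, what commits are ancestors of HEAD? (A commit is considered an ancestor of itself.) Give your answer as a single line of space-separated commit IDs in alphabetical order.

Answer: A C D E F G H

Derivation:
After op 1 (branch): HEAD=main@A [main=A topic=A]
After op 2 (merge): HEAD=main@B [main=B topic=A]
After op 3 (reset): HEAD=main@A [main=A topic=A]
After op 4 (merge): HEAD=main@C [main=C topic=A]
After op 5 (checkout): HEAD=topic@A [main=C topic=A]
After op 6 (checkout): HEAD=main@C [main=C topic=A]
After op 7 (merge): HEAD=main@D [main=D topic=A]
After op 8 (commit): HEAD=main@E [main=E topic=A]
After op 9 (commit): HEAD=main@F [main=F topic=A]
After op 10 (commit): HEAD=main@G [main=G topic=A]
After op 11 (merge): HEAD=main@H [main=H topic=A]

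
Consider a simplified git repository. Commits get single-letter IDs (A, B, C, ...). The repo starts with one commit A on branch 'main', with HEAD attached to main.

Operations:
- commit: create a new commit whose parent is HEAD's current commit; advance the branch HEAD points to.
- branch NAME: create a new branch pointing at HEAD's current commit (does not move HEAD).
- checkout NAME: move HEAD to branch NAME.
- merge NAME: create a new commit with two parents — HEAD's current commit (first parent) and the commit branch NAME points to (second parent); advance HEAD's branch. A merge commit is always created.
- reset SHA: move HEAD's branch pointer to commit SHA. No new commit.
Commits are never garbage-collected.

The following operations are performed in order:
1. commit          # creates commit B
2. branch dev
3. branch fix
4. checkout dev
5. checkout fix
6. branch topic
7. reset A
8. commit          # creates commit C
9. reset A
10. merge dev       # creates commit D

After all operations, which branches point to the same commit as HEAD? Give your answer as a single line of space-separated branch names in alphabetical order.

Answer: fix

Derivation:
After op 1 (commit): HEAD=main@B [main=B]
After op 2 (branch): HEAD=main@B [dev=B main=B]
After op 3 (branch): HEAD=main@B [dev=B fix=B main=B]
After op 4 (checkout): HEAD=dev@B [dev=B fix=B main=B]
After op 5 (checkout): HEAD=fix@B [dev=B fix=B main=B]
After op 6 (branch): HEAD=fix@B [dev=B fix=B main=B topic=B]
After op 7 (reset): HEAD=fix@A [dev=B fix=A main=B topic=B]
After op 8 (commit): HEAD=fix@C [dev=B fix=C main=B topic=B]
After op 9 (reset): HEAD=fix@A [dev=B fix=A main=B topic=B]
After op 10 (merge): HEAD=fix@D [dev=B fix=D main=B topic=B]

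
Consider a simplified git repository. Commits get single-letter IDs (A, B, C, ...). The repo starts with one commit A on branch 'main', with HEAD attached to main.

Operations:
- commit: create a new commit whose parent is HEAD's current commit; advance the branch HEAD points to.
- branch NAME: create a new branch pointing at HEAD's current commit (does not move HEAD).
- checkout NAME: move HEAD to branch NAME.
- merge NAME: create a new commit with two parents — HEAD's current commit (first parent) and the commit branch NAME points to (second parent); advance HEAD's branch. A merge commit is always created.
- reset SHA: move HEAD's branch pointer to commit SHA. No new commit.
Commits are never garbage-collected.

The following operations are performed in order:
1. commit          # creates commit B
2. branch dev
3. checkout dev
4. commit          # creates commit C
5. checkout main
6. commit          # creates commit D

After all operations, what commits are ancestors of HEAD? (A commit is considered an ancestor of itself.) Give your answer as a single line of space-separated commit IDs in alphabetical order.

Answer: A B D

Derivation:
After op 1 (commit): HEAD=main@B [main=B]
After op 2 (branch): HEAD=main@B [dev=B main=B]
After op 3 (checkout): HEAD=dev@B [dev=B main=B]
After op 4 (commit): HEAD=dev@C [dev=C main=B]
After op 5 (checkout): HEAD=main@B [dev=C main=B]
After op 6 (commit): HEAD=main@D [dev=C main=D]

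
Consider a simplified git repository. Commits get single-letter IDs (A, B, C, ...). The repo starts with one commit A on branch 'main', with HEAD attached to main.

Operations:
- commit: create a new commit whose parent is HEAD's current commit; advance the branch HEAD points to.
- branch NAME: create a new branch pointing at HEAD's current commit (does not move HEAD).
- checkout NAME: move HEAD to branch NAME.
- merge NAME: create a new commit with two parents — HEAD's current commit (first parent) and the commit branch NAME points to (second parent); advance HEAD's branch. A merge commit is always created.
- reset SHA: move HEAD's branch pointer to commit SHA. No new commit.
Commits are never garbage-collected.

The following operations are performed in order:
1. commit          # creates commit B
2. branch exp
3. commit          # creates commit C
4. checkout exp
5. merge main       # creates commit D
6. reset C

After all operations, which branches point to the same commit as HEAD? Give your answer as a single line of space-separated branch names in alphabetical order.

After op 1 (commit): HEAD=main@B [main=B]
After op 2 (branch): HEAD=main@B [exp=B main=B]
After op 3 (commit): HEAD=main@C [exp=B main=C]
After op 4 (checkout): HEAD=exp@B [exp=B main=C]
After op 5 (merge): HEAD=exp@D [exp=D main=C]
After op 6 (reset): HEAD=exp@C [exp=C main=C]

Answer: exp main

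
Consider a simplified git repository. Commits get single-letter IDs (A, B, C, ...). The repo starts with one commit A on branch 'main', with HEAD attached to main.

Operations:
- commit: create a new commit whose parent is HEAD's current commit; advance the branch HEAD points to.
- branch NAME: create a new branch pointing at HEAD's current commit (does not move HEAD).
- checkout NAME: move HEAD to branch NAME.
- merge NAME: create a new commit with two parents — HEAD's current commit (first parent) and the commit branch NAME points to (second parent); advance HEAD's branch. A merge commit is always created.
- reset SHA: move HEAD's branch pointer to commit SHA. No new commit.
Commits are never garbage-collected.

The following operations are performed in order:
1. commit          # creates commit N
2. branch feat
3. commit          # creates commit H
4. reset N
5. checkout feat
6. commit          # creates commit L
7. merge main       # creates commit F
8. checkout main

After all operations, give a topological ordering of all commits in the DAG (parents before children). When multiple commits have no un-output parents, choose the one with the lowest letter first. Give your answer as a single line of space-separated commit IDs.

After op 1 (commit): HEAD=main@N [main=N]
After op 2 (branch): HEAD=main@N [feat=N main=N]
After op 3 (commit): HEAD=main@H [feat=N main=H]
After op 4 (reset): HEAD=main@N [feat=N main=N]
After op 5 (checkout): HEAD=feat@N [feat=N main=N]
After op 6 (commit): HEAD=feat@L [feat=L main=N]
After op 7 (merge): HEAD=feat@F [feat=F main=N]
After op 8 (checkout): HEAD=main@N [feat=F main=N]
commit A: parents=[]
commit F: parents=['L', 'N']
commit H: parents=['N']
commit L: parents=['N']
commit N: parents=['A']

Answer: A N H L F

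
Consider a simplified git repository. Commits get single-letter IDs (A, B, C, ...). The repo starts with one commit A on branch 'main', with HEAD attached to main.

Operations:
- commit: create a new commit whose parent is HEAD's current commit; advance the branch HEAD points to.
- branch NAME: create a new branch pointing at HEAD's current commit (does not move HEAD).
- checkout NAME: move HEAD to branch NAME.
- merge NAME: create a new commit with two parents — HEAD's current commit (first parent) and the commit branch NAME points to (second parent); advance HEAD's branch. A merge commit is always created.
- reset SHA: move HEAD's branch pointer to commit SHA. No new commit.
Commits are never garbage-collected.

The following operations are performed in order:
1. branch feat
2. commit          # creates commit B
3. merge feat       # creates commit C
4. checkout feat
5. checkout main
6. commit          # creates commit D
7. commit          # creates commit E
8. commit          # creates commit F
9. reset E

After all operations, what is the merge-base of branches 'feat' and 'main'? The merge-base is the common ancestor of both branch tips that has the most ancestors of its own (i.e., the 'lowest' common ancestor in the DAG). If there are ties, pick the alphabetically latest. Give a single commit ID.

Answer: A

Derivation:
After op 1 (branch): HEAD=main@A [feat=A main=A]
After op 2 (commit): HEAD=main@B [feat=A main=B]
After op 3 (merge): HEAD=main@C [feat=A main=C]
After op 4 (checkout): HEAD=feat@A [feat=A main=C]
After op 5 (checkout): HEAD=main@C [feat=A main=C]
After op 6 (commit): HEAD=main@D [feat=A main=D]
After op 7 (commit): HEAD=main@E [feat=A main=E]
After op 8 (commit): HEAD=main@F [feat=A main=F]
After op 9 (reset): HEAD=main@E [feat=A main=E]
ancestors(feat=A): ['A']
ancestors(main=E): ['A', 'B', 'C', 'D', 'E']
common: ['A']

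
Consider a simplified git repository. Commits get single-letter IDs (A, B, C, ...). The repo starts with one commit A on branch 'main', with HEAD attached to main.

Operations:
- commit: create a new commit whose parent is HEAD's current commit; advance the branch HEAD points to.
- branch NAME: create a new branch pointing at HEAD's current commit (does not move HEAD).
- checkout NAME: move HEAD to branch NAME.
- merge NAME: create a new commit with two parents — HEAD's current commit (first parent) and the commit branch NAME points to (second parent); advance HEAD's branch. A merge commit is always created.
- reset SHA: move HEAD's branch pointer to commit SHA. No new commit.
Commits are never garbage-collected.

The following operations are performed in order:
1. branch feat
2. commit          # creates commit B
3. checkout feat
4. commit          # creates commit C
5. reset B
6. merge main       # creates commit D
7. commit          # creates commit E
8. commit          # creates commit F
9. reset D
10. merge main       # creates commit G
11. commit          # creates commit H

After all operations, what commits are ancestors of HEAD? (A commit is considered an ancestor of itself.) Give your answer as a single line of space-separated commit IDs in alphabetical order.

After op 1 (branch): HEAD=main@A [feat=A main=A]
After op 2 (commit): HEAD=main@B [feat=A main=B]
After op 3 (checkout): HEAD=feat@A [feat=A main=B]
After op 4 (commit): HEAD=feat@C [feat=C main=B]
After op 5 (reset): HEAD=feat@B [feat=B main=B]
After op 6 (merge): HEAD=feat@D [feat=D main=B]
After op 7 (commit): HEAD=feat@E [feat=E main=B]
After op 8 (commit): HEAD=feat@F [feat=F main=B]
After op 9 (reset): HEAD=feat@D [feat=D main=B]
After op 10 (merge): HEAD=feat@G [feat=G main=B]
After op 11 (commit): HEAD=feat@H [feat=H main=B]

Answer: A B D G H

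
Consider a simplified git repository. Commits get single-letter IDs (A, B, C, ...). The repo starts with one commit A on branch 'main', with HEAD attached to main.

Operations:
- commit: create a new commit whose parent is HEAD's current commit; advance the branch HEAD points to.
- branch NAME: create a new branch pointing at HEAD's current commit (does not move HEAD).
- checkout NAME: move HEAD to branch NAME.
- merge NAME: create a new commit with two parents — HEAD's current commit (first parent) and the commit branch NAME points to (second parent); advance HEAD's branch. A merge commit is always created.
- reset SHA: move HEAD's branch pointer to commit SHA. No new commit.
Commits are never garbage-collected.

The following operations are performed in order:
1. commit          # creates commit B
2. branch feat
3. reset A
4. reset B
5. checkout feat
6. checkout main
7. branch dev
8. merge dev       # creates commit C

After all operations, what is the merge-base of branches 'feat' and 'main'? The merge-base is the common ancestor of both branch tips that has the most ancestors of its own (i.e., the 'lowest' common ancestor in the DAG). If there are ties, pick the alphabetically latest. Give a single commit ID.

After op 1 (commit): HEAD=main@B [main=B]
After op 2 (branch): HEAD=main@B [feat=B main=B]
After op 3 (reset): HEAD=main@A [feat=B main=A]
After op 4 (reset): HEAD=main@B [feat=B main=B]
After op 5 (checkout): HEAD=feat@B [feat=B main=B]
After op 6 (checkout): HEAD=main@B [feat=B main=B]
After op 7 (branch): HEAD=main@B [dev=B feat=B main=B]
After op 8 (merge): HEAD=main@C [dev=B feat=B main=C]
ancestors(feat=B): ['A', 'B']
ancestors(main=C): ['A', 'B', 'C']
common: ['A', 'B']

Answer: B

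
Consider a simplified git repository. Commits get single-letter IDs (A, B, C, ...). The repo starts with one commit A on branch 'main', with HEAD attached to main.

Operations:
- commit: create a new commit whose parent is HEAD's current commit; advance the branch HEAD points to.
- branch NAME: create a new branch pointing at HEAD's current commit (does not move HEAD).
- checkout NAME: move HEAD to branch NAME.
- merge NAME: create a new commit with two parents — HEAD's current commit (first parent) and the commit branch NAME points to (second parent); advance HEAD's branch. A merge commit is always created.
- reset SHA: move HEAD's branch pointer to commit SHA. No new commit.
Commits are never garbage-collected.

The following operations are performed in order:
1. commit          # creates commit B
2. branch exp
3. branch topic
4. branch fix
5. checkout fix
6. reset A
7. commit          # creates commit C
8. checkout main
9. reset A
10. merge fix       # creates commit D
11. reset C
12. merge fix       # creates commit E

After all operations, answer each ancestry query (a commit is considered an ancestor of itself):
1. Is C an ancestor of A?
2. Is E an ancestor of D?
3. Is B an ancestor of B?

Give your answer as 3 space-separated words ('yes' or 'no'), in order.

Answer: no no yes

Derivation:
After op 1 (commit): HEAD=main@B [main=B]
After op 2 (branch): HEAD=main@B [exp=B main=B]
After op 3 (branch): HEAD=main@B [exp=B main=B topic=B]
After op 4 (branch): HEAD=main@B [exp=B fix=B main=B topic=B]
After op 5 (checkout): HEAD=fix@B [exp=B fix=B main=B topic=B]
After op 6 (reset): HEAD=fix@A [exp=B fix=A main=B topic=B]
After op 7 (commit): HEAD=fix@C [exp=B fix=C main=B topic=B]
After op 8 (checkout): HEAD=main@B [exp=B fix=C main=B topic=B]
After op 9 (reset): HEAD=main@A [exp=B fix=C main=A topic=B]
After op 10 (merge): HEAD=main@D [exp=B fix=C main=D topic=B]
After op 11 (reset): HEAD=main@C [exp=B fix=C main=C topic=B]
After op 12 (merge): HEAD=main@E [exp=B fix=C main=E topic=B]
ancestors(A) = {A}; C in? no
ancestors(D) = {A,C,D}; E in? no
ancestors(B) = {A,B}; B in? yes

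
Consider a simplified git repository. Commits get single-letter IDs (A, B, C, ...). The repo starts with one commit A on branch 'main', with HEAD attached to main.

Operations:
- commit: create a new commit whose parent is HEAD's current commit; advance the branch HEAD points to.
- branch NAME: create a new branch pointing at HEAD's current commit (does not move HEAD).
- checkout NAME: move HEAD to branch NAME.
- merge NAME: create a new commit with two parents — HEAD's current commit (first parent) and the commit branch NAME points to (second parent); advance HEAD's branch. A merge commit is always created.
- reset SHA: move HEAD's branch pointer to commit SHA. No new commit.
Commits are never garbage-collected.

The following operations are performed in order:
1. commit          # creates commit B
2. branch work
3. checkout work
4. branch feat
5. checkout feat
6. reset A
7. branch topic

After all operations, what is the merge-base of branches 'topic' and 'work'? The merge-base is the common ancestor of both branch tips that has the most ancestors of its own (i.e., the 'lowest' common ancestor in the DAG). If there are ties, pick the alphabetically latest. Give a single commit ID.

Answer: A

Derivation:
After op 1 (commit): HEAD=main@B [main=B]
After op 2 (branch): HEAD=main@B [main=B work=B]
After op 3 (checkout): HEAD=work@B [main=B work=B]
After op 4 (branch): HEAD=work@B [feat=B main=B work=B]
After op 5 (checkout): HEAD=feat@B [feat=B main=B work=B]
After op 6 (reset): HEAD=feat@A [feat=A main=B work=B]
After op 7 (branch): HEAD=feat@A [feat=A main=B topic=A work=B]
ancestors(topic=A): ['A']
ancestors(work=B): ['A', 'B']
common: ['A']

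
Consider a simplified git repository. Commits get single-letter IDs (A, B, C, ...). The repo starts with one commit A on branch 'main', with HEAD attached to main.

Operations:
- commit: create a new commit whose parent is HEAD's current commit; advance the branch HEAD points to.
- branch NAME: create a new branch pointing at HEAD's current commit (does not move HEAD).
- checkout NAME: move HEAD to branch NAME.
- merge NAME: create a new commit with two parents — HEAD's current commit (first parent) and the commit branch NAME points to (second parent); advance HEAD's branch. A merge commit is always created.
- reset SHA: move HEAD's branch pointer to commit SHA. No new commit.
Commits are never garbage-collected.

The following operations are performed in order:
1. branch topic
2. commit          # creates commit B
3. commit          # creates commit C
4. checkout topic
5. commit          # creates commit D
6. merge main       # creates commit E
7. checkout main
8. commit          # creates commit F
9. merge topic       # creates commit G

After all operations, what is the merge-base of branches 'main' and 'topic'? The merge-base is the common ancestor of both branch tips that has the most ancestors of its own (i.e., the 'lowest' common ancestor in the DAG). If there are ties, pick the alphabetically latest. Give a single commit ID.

Answer: E

Derivation:
After op 1 (branch): HEAD=main@A [main=A topic=A]
After op 2 (commit): HEAD=main@B [main=B topic=A]
After op 3 (commit): HEAD=main@C [main=C topic=A]
After op 4 (checkout): HEAD=topic@A [main=C topic=A]
After op 5 (commit): HEAD=topic@D [main=C topic=D]
After op 6 (merge): HEAD=topic@E [main=C topic=E]
After op 7 (checkout): HEAD=main@C [main=C topic=E]
After op 8 (commit): HEAD=main@F [main=F topic=E]
After op 9 (merge): HEAD=main@G [main=G topic=E]
ancestors(main=G): ['A', 'B', 'C', 'D', 'E', 'F', 'G']
ancestors(topic=E): ['A', 'B', 'C', 'D', 'E']
common: ['A', 'B', 'C', 'D', 'E']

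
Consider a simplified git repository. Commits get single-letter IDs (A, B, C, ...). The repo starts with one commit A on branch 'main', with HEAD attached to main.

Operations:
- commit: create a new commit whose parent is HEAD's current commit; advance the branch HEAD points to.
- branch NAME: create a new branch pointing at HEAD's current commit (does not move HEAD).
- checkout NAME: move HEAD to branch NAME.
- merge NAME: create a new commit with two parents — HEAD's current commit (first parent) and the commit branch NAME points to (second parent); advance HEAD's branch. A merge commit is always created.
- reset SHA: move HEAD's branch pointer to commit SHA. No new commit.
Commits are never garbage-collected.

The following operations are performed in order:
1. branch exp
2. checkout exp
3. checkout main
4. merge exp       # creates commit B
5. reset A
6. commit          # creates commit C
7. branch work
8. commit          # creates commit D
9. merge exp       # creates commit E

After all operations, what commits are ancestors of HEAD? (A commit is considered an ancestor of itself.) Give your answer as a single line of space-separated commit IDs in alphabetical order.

After op 1 (branch): HEAD=main@A [exp=A main=A]
After op 2 (checkout): HEAD=exp@A [exp=A main=A]
After op 3 (checkout): HEAD=main@A [exp=A main=A]
After op 4 (merge): HEAD=main@B [exp=A main=B]
After op 5 (reset): HEAD=main@A [exp=A main=A]
After op 6 (commit): HEAD=main@C [exp=A main=C]
After op 7 (branch): HEAD=main@C [exp=A main=C work=C]
After op 8 (commit): HEAD=main@D [exp=A main=D work=C]
After op 9 (merge): HEAD=main@E [exp=A main=E work=C]

Answer: A C D E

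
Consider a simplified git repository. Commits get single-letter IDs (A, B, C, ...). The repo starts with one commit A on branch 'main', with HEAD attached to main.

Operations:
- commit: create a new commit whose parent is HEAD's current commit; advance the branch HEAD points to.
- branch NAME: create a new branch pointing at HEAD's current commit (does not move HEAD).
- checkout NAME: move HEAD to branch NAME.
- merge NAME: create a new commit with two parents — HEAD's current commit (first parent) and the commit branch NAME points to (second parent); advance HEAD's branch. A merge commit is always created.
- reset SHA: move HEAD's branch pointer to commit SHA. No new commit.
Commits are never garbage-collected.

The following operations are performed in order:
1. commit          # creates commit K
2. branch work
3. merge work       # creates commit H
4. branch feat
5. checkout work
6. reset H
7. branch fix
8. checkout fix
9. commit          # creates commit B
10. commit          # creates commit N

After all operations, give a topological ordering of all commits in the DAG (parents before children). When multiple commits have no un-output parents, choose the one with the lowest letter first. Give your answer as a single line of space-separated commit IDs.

After op 1 (commit): HEAD=main@K [main=K]
After op 2 (branch): HEAD=main@K [main=K work=K]
After op 3 (merge): HEAD=main@H [main=H work=K]
After op 4 (branch): HEAD=main@H [feat=H main=H work=K]
After op 5 (checkout): HEAD=work@K [feat=H main=H work=K]
After op 6 (reset): HEAD=work@H [feat=H main=H work=H]
After op 7 (branch): HEAD=work@H [feat=H fix=H main=H work=H]
After op 8 (checkout): HEAD=fix@H [feat=H fix=H main=H work=H]
After op 9 (commit): HEAD=fix@B [feat=H fix=B main=H work=H]
After op 10 (commit): HEAD=fix@N [feat=H fix=N main=H work=H]
commit A: parents=[]
commit B: parents=['H']
commit H: parents=['K', 'K']
commit K: parents=['A']
commit N: parents=['B']

Answer: A K H B N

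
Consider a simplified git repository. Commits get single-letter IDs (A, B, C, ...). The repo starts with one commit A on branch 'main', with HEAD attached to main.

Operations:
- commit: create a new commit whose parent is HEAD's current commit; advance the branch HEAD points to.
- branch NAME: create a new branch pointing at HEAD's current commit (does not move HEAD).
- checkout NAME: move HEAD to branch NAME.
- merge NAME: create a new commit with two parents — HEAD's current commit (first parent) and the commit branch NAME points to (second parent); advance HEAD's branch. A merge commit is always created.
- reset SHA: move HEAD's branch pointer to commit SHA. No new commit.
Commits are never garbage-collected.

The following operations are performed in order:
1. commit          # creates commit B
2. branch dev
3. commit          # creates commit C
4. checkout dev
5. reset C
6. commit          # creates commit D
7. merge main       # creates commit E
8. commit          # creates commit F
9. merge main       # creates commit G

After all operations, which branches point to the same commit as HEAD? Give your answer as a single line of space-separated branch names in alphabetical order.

After op 1 (commit): HEAD=main@B [main=B]
After op 2 (branch): HEAD=main@B [dev=B main=B]
After op 3 (commit): HEAD=main@C [dev=B main=C]
After op 4 (checkout): HEAD=dev@B [dev=B main=C]
After op 5 (reset): HEAD=dev@C [dev=C main=C]
After op 6 (commit): HEAD=dev@D [dev=D main=C]
After op 7 (merge): HEAD=dev@E [dev=E main=C]
After op 8 (commit): HEAD=dev@F [dev=F main=C]
After op 9 (merge): HEAD=dev@G [dev=G main=C]

Answer: dev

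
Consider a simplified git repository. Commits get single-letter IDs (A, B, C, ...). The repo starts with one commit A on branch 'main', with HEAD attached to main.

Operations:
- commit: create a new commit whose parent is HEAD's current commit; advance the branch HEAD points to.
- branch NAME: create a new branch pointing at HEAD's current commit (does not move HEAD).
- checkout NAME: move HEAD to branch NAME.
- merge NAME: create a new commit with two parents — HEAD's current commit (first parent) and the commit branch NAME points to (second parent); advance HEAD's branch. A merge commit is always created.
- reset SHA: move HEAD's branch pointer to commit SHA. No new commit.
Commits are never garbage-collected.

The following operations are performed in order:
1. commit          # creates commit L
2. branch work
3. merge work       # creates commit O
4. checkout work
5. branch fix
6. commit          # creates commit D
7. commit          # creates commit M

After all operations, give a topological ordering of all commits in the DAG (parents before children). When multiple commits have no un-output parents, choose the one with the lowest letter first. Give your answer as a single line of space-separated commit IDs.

After op 1 (commit): HEAD=main@L [main=L]
After op 2 (branch): HEAD=main@L [main=L work=L]
After op 3 (merge): HEAD=main@O [main=O work=L]
After op 4 (checkout): HEAD=work@L [main=O work=L]
After op 5 (branch): HEAD=work@L [fix=L main=O work=L]
After op 6 (commit): HEAD=work@D [fix=L main=O work=D]
After op 7 (commit): HEAD=work@M [fix=L main=O work=M]
commit A: parents=[]
commit D: parents=['L']
commit L: parents=['A']
commit M: parents=['D']
commit O: parents=['L', 'L']

Answer: A L D M O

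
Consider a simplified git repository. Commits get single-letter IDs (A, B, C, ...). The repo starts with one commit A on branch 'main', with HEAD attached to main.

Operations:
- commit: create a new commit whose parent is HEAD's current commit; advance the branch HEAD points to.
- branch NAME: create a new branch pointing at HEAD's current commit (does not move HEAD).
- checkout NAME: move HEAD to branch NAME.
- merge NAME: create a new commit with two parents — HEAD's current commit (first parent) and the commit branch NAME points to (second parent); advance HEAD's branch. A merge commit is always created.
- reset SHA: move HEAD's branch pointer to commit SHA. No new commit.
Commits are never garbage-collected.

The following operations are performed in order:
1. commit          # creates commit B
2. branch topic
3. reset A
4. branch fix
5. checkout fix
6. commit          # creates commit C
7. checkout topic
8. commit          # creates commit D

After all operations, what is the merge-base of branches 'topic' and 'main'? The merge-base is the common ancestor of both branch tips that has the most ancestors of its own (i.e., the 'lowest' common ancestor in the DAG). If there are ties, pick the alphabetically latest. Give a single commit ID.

After op 1 (commit): HEAD=main@B [main=B]
After op 2 (branch): HEAD=main@B [main=B topic=B]
After op 3 (reset): HEAD=main@A [main=A topic=B]
After op 4 (branch): HEAD=main@A [fix=A main=A topic=B]
After op 5 (checkout): HEAD=fix@A [fix=A main=A topic=B]
After op 6 (commit): HEAD=fix@C [fix=C main=A topic=B]
After op 7 (checkout): HEAD=topic@B [fix=C main=A topic=B]
After op 8 (commit): HEAD=topic@D [fix=C main=A topic=D]
ancestors(topic=D): ['A', 'B', 'D']
ancestors(main=A): ['A']
common: ['A']

Answer: A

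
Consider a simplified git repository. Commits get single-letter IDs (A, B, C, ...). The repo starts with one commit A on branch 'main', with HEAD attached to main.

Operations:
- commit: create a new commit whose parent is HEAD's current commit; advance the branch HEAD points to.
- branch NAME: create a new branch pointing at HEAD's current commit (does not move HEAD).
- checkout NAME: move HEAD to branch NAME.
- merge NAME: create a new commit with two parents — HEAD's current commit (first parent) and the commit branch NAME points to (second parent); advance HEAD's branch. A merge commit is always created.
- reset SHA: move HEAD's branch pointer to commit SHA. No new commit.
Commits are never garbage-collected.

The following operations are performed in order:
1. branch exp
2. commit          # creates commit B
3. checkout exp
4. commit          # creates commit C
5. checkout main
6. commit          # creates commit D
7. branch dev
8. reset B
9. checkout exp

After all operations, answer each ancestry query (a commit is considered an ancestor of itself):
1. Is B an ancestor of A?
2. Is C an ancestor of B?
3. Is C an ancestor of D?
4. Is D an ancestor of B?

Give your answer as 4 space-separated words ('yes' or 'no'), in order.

After op 1 (branch): HEAD=main@A [exp=A main=A]
After op 2 (commit): HEAD=main@B [exp=A main=B]
After op 3 (checkout): HEAD=exp@A [exp=A main=B]
After op 4 (commit): HEAD=exp@C [exp=C main=B]
After op 5 (checkout): HEAD=main@B [exp=C main=B]
After op 6 (commit): HEAD=main@D [exp=C main=D]
After op 7 (branch): HEAD=main@D [dev=D exp=C main=D]
After op 8 (reset): HEAD=main@B [dev=D exp=C main=B]
After op 9 (checkout): HEAD=exp@C [dev=D exp=C main=B]
ancestors(A) = {A}; B in? no
ancestors(B) = {A,B}; C in? no
ancestors(D) = {A,B,D}; C in? no
ancestors(B) = {A,B}; D in? no

Answer: no no no no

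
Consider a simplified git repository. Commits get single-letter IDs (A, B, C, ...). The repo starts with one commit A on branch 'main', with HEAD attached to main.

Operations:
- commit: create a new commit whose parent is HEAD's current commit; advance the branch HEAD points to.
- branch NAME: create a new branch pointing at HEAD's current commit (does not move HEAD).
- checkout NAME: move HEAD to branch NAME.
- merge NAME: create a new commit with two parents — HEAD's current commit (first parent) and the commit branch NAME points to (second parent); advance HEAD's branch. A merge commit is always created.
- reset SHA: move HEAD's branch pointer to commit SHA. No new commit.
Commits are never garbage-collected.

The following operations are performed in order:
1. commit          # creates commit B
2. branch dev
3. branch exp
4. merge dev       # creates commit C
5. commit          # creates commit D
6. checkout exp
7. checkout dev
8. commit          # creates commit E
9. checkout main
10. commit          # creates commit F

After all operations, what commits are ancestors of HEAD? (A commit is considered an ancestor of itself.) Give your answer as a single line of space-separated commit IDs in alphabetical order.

After op 1 (commit): HEAD=main@B [main=B]
After op 2 (branch): HEAD=main@B [dev=B main=B]
After op 3 (branch): HEAD=main@B [dev=B exp=B main=B]
After op 4 (merge): HEAD=main@C [dev=B exp=B main=C]
After op 5 (commit): HEAD=main@D [dev=B exp=B main=D]
After op 6 (checkout): HEAD=exp@B [dev=B exp=B main=D]
After op 7 (checkout): HEAD=dev@B [dev=B exp=B main=D]
After op 8 (commit): HEAD=dev@E [dev=E exp=B main=D]
After op 9 (checkout): HEAD=main@D [dev=E exp=B main=D]
After op 10 (commit): HEAD=main@F [dev=E exp=B main=F]

Answer: A B C D F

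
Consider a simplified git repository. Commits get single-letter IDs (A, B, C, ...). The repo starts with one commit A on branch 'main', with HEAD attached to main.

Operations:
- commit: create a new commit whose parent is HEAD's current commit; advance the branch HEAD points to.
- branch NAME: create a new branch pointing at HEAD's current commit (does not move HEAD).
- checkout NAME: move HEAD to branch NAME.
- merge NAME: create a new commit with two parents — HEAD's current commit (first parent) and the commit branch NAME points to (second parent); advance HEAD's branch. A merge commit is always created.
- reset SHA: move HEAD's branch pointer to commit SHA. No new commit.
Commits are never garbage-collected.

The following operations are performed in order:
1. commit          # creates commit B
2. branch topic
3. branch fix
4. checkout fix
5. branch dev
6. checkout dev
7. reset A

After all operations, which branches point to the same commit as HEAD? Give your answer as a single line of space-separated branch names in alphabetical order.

After op 1 (commit): HEAD=main@B [main=B]
After op 2 (branch): HEAD=main@B [main=B topic=B]
After op 3 (branch): HEAD=main@B [fix=B main=B topic=B]
After op 4 (checkout): HEAD=fix@B [fix=B main=B topic=B]
After op 5 (branch): HEAD=fix@B [dev=B fix=B main=B topic=B]
After op 6 (checkout): HEAD=dev@B [dev=B fix=B main=B topic=B]
After op 7 (reset): HEAD=dev@A [dev=A fix=B main=B topic=B]

Answer: dev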